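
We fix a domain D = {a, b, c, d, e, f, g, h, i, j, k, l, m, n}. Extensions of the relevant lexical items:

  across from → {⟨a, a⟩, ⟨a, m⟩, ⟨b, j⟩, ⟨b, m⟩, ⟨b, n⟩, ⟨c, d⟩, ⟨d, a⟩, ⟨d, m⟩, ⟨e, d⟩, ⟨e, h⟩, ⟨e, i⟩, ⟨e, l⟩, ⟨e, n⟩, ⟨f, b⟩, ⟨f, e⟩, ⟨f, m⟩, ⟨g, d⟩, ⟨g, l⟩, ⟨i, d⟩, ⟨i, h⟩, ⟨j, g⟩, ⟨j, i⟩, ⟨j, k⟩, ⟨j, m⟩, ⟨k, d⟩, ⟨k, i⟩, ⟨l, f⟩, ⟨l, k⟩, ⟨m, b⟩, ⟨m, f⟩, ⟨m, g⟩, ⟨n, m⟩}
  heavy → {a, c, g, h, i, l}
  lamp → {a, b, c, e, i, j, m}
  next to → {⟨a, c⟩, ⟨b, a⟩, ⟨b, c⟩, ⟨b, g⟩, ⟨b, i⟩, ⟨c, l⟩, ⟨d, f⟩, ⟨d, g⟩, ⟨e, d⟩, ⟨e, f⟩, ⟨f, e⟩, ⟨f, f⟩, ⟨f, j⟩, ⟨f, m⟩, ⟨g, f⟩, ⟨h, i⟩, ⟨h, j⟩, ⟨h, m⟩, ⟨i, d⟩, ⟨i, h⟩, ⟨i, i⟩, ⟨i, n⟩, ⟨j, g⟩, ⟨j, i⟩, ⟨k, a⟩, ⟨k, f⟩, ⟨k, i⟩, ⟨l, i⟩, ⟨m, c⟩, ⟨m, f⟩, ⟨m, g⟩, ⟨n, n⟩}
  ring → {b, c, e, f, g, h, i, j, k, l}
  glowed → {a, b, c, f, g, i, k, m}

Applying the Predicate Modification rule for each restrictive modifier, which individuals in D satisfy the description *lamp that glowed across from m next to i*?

⟦that glowed⟧ = ⟦glowed⟧ = {a, b, c, f, g, i, k, m}
⟦across from m⟧ = {x : ⟨x, m⟩ ∈ ⟦across from⟧} = {a, b, d, f, j, n}
⟦next to i⟧ = {x : ⟨x, i⟩ ∈ ⟦next to⟧} = {b, h, i, j, k, l}
⟦lamp⟧ = {a, b, c, e, i, j, m}
… ∩ ⟦that glowed⟧ = {a, b, c, e, i, j, m} ∩ {a, b, c, f, g, i, k, m} = {a, b, c, i, m}
… ∩ ⟦across from m⟧ = {a, b, c, i, m} ∩ {a, b, d, f, j, n} = {a, b}
… ∩ ⟦next to i⟧ = {a, b} ∩ {b, h, i, j, k, l} = {b}
So ⟦lamp that glowed across from m next to i⟧ = {b}.

{b}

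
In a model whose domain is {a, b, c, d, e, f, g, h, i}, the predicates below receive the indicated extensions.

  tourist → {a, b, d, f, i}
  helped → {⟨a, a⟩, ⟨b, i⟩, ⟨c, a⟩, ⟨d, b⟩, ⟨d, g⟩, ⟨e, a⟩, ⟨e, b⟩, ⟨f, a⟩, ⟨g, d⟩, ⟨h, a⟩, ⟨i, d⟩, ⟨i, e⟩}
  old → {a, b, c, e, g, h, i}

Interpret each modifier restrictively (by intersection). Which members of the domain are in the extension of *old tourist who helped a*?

⟦who helped a⟧ = {x : ⟨x, a⟩ ∈ ⟦helped⟧} = {a, c, e, f, h}
⟦tourist⟧ = {a, b, d, f, i}
… ∩ ⟦who helped a⟧ = {a, b, d, f, i} ∩ {a, c, e, f, h} = {a, f}
… ∩ ⟦old⟧ = {a, f} ∩ {a, b, c, e, g, h, i} = {a}
So ⟦old tourist who helped a⟧ = {a}.

{a}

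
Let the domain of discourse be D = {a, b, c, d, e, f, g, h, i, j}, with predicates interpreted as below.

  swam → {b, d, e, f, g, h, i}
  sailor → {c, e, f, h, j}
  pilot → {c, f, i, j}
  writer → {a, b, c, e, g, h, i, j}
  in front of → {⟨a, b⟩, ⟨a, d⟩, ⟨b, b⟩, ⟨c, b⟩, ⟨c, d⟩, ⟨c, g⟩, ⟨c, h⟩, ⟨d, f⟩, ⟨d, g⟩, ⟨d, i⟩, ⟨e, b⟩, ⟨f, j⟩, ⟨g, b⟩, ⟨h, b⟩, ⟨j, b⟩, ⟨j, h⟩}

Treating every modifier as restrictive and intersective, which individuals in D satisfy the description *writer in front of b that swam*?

⟦in front of b⟧ = {x : ⟨x, b⟩ ∈ ⟦in front of⟧} = {a, b, c, e, g, h, j}
⟦that swam⟧ = ⟦swam⟧ = {b, d, e, f, g, h, i}
⟦writer⟧ = {a, b, c, e, g, h, i, j}
… ∩ ⟦in front of b⟧ = {a, b, c, e, g, h, i, j} ∩ {a, b, c, e, g, h, j} = {a, b, c, e, g, h, j}
… ∩ ⟦that swam⟧ = {a, b, c, e, g, h, j} ∩ {b, d, e, f, g, h, i} = {b, e, g, h}
So ⟦writer in front of b that swam⟧ = {b, e, g, h}.

{b, e, g, h}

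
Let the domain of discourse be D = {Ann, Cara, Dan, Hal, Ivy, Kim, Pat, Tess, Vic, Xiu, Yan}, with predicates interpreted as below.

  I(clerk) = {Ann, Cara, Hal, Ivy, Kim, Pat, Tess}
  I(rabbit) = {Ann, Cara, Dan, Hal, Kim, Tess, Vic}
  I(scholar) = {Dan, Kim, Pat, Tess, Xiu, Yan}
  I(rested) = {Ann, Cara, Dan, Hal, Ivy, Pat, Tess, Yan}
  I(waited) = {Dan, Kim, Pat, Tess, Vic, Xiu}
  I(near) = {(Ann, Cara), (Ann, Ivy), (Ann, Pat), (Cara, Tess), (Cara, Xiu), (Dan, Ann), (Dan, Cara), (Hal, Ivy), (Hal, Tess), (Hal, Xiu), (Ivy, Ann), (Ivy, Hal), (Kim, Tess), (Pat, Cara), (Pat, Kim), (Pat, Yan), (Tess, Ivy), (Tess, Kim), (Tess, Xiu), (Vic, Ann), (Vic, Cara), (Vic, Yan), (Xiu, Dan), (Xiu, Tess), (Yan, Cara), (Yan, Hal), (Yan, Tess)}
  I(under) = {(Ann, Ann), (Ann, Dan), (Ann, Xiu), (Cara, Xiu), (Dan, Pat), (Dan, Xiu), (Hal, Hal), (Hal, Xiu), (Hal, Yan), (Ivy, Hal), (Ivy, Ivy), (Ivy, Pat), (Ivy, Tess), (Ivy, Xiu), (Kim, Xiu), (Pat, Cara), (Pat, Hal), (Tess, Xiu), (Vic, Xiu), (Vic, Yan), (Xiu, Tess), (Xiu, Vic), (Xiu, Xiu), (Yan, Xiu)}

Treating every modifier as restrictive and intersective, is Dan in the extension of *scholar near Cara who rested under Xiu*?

⟦near Cara⟧ = {x : ⟨x, Cara⟩ ∈ ⟦near⟧} = {Ann, Dan, Pat, Vic, Yan}
⟦who rested⟧ = ⟦rested⟧ = {Ann, Cara, Dan, Hal, Ivy, Pat, Tess, Yan}
⟦under Xiu⟧ = {x : ⟨x, Xiu⟩ ∈ ⟦under⟧} = {Ann, Cara, Dan, Hal, Ivy, Kim, Tess, Vic, Xiu, Yan}
⟦scholar⟧ = {Dan, Kim, Pat, Tess, Xiu, Yan}
… ∩ ⟦near Cara⟧ = {Dan, Kim, Pat, Tess, Xiu, Yan} ∩ {Ann, Dan, Pat, Vic, Yan} = {Dan, Pat, Yan}
… ∩ ⟦who rested⟧ = {Dan, Pat, Yan} ∩ {Ann, Cara, Dan, Hal, Ivy, Pat, Tess, Yan} = {Dan, Pat, Yan}
… ∩ ⟦under Xiu⟧ = {Dan, Pat, Yan} ∩ {Ann, Cara, Dan, Hal, Ivy, Kim, Tess, Vic, Xiu, Yan} = {Dan, Yan}
⟦scholar near Cara who rested under Xiu⟧ = {Dan, Yan}; Dan ∈ this set.

yes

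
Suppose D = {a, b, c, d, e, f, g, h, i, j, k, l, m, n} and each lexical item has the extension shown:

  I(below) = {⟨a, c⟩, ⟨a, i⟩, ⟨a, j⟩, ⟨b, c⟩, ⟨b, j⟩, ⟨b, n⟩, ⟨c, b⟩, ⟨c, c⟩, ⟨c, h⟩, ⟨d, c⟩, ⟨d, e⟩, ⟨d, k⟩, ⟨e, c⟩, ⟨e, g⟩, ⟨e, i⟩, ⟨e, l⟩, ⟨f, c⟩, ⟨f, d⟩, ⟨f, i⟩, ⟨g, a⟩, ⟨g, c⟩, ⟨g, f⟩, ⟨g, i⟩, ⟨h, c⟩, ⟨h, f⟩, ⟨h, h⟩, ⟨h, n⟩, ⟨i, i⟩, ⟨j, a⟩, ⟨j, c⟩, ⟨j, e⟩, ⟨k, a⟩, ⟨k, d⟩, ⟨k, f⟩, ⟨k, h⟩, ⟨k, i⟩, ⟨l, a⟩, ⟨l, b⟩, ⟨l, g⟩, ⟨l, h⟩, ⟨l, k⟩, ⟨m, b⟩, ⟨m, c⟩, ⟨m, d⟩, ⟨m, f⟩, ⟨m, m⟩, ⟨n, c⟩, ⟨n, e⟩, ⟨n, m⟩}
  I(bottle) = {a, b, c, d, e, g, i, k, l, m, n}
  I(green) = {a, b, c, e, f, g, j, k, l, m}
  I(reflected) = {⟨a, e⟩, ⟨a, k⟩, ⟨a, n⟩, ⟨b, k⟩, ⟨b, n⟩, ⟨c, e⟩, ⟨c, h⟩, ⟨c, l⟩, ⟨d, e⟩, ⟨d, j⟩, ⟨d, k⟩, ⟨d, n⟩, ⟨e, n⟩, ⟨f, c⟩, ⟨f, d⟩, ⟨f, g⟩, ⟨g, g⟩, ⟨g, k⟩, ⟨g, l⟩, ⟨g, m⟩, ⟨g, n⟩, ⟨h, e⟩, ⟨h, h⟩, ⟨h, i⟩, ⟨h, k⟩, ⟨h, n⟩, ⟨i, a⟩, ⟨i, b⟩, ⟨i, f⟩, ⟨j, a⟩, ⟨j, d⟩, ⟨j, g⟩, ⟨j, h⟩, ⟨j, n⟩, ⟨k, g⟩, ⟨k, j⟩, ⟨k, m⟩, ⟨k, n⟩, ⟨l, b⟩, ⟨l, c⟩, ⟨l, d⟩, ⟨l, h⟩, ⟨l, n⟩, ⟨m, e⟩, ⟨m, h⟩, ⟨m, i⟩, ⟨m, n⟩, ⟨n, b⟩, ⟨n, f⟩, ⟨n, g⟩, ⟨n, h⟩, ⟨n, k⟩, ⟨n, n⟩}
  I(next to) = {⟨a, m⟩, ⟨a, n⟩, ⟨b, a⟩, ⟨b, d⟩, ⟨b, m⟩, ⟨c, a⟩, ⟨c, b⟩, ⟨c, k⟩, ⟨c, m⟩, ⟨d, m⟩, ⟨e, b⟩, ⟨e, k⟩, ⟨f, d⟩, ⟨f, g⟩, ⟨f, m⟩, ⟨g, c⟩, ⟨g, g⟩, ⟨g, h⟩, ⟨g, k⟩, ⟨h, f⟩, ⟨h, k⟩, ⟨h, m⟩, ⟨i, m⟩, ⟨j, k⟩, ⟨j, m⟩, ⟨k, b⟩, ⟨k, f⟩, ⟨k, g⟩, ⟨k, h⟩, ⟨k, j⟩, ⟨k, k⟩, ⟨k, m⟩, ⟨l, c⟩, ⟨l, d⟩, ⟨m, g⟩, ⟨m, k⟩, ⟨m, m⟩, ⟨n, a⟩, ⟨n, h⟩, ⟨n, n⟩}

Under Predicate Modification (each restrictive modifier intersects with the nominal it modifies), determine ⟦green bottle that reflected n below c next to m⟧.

⟦that reflected n⟧ = {x : ⟨x, n⟩ ∈ ⟦reflected⟧} = {a, b, d, e, g, h, j, k, l, m, n}
⟦below c⟧ = {x : ⟨x, c⟩ ∈ ⟦below⟧} = {a, b, c, d, e, f, g, h, j, m, n}
⟦next to m⟧ = {x : ⟨x, m⟩ ∈ ⟦next to⟧} = {a, b, c, d, f, h, i, j, k, m}
⟦bottle⟧ = {a, b, c, d, e, g, i, k, l, m, n}
… ∩ ⟦that reflected n⟧ = {a, b, c, d, e, g, i, k, l, m, n} ∩ {a, b, d, e, g, h, j, k, l, m, n} = {a, b, d, e, g, k, l, m, n}
… ∩ ⟦below c⟧ = {a, b, d, e, g, k, l, m, n} ∩ {a, b, c, d, e, f, g, h, j, m, n} = {a, b, d, e, g, m, n}
… ∩ ⟦next to m⟧ = {a, b, d, e, g, m, n} ∩ {a, b, c, d, f, h, i, j, k, m} = {a, b, d, m}
… ∩ ⟦green⟧ = {a, b, d, m} ∩ {a, b, c, e, f, g, j, k, l, m} = {a, b, m}
So ⟦green bottle that reflected n below c next to m⟧ = {a, b, m}.

{a, b, m}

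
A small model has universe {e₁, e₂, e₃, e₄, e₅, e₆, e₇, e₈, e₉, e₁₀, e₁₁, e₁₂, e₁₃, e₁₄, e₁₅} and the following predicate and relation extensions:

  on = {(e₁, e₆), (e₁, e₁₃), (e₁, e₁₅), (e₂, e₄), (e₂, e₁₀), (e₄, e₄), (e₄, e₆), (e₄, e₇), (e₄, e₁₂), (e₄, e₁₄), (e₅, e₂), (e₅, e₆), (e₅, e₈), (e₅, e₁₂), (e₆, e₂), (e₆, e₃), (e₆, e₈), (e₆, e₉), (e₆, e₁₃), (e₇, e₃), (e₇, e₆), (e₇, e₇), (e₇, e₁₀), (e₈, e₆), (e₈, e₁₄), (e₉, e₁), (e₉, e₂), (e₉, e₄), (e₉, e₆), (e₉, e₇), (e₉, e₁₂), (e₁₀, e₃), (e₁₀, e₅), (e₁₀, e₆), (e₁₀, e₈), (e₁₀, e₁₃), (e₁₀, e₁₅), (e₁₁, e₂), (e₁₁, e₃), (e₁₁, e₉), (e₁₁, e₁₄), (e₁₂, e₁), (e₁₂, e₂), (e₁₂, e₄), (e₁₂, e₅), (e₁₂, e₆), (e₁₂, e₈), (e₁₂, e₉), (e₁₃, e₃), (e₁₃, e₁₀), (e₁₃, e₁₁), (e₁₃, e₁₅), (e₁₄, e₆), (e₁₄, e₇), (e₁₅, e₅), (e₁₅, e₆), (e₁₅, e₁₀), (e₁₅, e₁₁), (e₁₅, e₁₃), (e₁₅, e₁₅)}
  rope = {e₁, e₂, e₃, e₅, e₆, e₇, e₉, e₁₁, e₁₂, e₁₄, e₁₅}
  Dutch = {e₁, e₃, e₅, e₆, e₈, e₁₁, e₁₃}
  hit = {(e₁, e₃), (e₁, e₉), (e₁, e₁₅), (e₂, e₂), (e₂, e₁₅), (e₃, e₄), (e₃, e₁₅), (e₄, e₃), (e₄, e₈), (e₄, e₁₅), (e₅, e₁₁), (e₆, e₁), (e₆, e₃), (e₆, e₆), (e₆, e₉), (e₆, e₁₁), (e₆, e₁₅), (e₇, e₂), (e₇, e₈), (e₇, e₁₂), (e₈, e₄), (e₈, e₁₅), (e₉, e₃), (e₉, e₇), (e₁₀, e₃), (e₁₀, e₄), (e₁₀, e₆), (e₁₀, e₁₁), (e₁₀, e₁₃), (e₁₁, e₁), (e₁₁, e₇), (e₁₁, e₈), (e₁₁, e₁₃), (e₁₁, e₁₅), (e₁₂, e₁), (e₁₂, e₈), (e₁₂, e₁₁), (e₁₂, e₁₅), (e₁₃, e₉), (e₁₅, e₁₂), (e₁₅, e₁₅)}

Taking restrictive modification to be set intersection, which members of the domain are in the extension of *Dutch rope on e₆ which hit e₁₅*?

{e₁}

⟦on e₆⟧ = {x : ⟨x, e₆⟩ ∈ ⟦on⟧} = {e₁, e₄, e₅, e₇, e₈, e₉, e₁₀, e₁₂, e₁₄, e₁₅}
⟦which hit e₁₅⟧ = {x : ⟨x, e₁₅⟩ ∈ ⟦hit⟧} = {e₁, e₂, e₃, e₄, e₆, e₈, e₁₁, e₁₂, e₁₅}
⟦rope⟧ = {e₁, e₂, e₃, e₅, e₆, e₇, e₉, e₁₁, e₁₂, e₁₄, e₁₅}
… ∩ ⟦on e₆⟧ = {e₁, e₂, e₃, e₅, e₆, e₇, e₉, e₁₁, e₁₂, e₁₄, e₁₅} ∩ {e₁, e₄, e₅, e₇, e₈, e₉, e₁₀, e₁₂, e₁₄, e₁₅} = {e₁, e₅, e₇, e₉, e₁₂, e₁₄, e₁₅}
… ∩ ⟦which hit e₁₅⟧ = {e₁, e₅, e₇, e₉, e₁₂, e₁₄, e₁₅} ∩ {e₁, e₂, e₃, e₄, e₆, e₈, e₁₁, e₁₂, e₁₅} = {e₁, e₁₂, e₁₅}
… ∩ ⟦Dutch⟧ = {e₁, e₁₂, e₁₅} ∩ {e₁, e₃, e₅, e₆, e₈, e₁₁, e₁₃} = {e₁}
So ⟦Dutch rope on e₆ which hit e₁₅⟧ = {e₁}.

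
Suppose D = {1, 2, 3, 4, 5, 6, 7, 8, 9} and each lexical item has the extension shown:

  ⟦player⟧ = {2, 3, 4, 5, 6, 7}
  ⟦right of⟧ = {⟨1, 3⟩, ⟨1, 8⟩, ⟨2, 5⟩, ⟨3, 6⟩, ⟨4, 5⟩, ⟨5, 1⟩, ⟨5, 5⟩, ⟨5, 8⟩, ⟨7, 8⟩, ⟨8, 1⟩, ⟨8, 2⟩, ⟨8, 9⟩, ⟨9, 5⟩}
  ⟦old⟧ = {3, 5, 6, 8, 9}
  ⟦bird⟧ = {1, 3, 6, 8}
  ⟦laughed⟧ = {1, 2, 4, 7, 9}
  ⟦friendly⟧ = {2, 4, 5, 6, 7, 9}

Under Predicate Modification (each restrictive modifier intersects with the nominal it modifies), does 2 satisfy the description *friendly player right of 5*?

yes

⟦right of 5⟧ = {x : ⟨x, 5⟩ ∈ ⟦right of⟧} = {2, 4, 5, 9}
⟦player⟧ = {2, 3, 4, 5, 6, 7}
… ∩ ⟦right of 5⟧ = {2, 3, 4, 5, 6, 7} ∩ {2, 4, 5, 9} = {2, 4, 5}
… ∩ ⟦friendly⟧ = {2, 4, 5} ∩ {2, 4, 5, 6, 7, 9} = {2, 4, 5}
⟦friendly player right of 5⟧ = {2, 4, 5}; 2 ∈ this set.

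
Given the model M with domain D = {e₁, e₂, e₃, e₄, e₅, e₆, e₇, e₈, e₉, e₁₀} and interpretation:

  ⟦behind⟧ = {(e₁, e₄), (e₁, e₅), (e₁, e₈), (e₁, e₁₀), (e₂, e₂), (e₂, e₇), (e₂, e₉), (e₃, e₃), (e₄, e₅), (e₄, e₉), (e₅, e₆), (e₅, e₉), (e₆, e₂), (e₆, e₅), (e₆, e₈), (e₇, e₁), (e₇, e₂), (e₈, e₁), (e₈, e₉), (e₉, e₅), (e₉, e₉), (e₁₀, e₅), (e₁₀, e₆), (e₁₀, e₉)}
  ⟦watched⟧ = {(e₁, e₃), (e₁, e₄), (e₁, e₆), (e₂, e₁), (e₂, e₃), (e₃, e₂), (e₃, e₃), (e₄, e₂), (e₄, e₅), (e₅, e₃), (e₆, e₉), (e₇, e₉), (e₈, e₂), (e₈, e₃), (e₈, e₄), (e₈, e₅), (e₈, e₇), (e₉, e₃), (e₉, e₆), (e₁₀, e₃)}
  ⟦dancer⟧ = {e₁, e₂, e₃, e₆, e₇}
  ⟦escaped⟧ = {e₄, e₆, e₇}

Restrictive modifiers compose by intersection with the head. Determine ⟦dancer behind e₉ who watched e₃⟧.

{e₂}

⟦behind e₉⟧ = {x : ⟨x, e₉⟩ ∈ ⟦behind⟧} = {e₂, e₄, e₅, e₈, e₉, e₁₀}
⟦who watched e₃⟧ = {x : ⟨x, e₃⟩ ∈ ⟦watched⟧} = {e₁, e₂, e₃, e₅, e₈, e₉, e₁₀}
⟦dancer⟧ = {e₁, e₂, e₃, e₆, e₇}
… ∩ ⟦behind e₉⟧ = {e₁, e₂, e₃, e₆, e₇} ∩ {e₂, e₄, e₅, e₈, e₉, e₁₀} = {e₂}
… ∩ ⟦who watched e₃⟧ = {e₂} ∩ {e₁, e₂, e₃, e₅, e₈, e₉, e₁₀} = {e₂}
So ⟦dancer behind e₉ who watched e₃⟧ = {e₂}.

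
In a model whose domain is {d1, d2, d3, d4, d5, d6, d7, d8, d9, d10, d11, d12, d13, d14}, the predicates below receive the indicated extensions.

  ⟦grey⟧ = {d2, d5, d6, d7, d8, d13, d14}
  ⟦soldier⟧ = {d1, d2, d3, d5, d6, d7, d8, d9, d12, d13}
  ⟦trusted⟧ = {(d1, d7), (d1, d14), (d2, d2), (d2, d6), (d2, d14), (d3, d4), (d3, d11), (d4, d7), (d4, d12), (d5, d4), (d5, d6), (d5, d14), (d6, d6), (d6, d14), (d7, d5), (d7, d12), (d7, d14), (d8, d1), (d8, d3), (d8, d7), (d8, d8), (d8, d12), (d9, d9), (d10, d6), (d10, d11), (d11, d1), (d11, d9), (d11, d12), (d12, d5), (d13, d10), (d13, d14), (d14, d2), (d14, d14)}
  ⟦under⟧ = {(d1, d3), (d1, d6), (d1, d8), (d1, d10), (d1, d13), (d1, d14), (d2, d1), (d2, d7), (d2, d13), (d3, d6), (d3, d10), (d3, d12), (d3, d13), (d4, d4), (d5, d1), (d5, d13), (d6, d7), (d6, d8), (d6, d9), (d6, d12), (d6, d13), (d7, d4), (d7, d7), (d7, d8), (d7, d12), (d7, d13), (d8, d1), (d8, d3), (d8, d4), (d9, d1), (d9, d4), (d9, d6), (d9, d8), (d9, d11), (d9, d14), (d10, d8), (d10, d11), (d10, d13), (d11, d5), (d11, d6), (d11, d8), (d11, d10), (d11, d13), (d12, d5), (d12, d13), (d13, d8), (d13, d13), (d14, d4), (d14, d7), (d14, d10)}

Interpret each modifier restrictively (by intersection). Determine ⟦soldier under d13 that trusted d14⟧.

{d1, d2, d5, d6, d7, d13}

⟦under d13⟧ = {x : ⟨x, d13⟩ ∈ ⟦under⟧} = {d1, d2, d3, d5, d6, d7, d10, d11, d12, d13}
⟦that trusted d14⟧ = {x : ⟨x, d14⟩ ∈ ⟦trusted⟧} = {d1, d2, d5, d6, d7, d13, d14}
⟦soldier⟧ = {d1, d2, d3, d5, d6, d7, d8, d9, d12, d13}
… ∩ ⟦under d13⟧ = {d1, d2, d3, d5, d6, d7, d8, d9, d12, d13} ∩ {d1, d2, d3, d5, d6, d7, d10, d11, d12, d13} = {d1, d2, d3, d5, d6, d7, d12, d13}
… ∩ ⟦that trusted d14⟧ = {d1, d2, d3, d5, d6, d7, d12, d13} ∩ {d1, d2, d5, d6, d7, d13, d14} = {d1, d2, d5, d6, d7, d13}
So ⟦soldier under d13 that trusted d14⟧ = {d1, d2, d5, d6, d7, d13}.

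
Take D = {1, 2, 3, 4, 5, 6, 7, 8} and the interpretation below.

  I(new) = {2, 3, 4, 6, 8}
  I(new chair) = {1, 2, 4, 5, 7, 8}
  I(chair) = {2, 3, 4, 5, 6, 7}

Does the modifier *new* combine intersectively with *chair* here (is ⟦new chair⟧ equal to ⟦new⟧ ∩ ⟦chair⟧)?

⟦new⟧ ∩ ⟦chair⟧ = {2, 3, 4, 6, 8} ∩ {2, 3, 4, 5, 6, 7} = {2, 3, 4, 6}
Observed ⟦new chair⟧ = {1, 2, 4, 5, 7, 8}.
These differ, so the modifier is not intersective in this model.

no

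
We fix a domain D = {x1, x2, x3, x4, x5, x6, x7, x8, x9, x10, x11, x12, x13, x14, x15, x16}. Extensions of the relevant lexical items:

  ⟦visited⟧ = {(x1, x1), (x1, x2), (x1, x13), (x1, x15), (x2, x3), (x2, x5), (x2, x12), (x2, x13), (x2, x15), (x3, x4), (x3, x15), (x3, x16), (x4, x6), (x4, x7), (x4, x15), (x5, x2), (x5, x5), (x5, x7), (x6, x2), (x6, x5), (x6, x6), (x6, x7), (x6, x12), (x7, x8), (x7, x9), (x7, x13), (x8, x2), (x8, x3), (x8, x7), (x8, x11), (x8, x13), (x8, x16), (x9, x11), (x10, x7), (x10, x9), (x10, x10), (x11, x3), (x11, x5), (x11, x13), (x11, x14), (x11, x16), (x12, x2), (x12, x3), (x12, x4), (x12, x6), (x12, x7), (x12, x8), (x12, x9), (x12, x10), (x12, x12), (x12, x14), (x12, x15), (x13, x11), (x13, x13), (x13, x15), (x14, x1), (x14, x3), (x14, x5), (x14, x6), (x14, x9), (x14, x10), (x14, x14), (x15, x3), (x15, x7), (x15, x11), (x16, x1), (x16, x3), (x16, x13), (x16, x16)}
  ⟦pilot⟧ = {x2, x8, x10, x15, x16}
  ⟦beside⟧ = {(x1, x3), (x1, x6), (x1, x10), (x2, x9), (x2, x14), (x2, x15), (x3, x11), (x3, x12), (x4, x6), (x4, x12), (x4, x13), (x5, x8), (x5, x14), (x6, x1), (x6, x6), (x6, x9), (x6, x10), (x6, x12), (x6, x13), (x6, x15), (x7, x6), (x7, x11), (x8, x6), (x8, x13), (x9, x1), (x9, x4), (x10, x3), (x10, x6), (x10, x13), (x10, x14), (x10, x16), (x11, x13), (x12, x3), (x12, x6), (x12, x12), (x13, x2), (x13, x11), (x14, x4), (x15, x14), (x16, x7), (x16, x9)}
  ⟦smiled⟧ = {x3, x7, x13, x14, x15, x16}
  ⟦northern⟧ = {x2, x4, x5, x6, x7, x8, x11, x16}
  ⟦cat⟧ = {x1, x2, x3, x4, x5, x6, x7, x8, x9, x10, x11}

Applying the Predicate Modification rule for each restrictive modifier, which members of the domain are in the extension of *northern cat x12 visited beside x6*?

⟦x12 visited⟧ = {x : ⟨x12, x⟩ ∈ ⟦visited⟧} = {x2, x3, x4, x6, x7, x8, x9, x10, x12, x14, x15}
⟦beside x6⟧ = {x : ⟨x, x6⟩ ∈ ⟦beside⟧} = {x1, x4, x6, x7, x8, x10, x12}
⟦cat⟧ = {x1, x2, x3, x4, x5, x6, x7, x8, x9, x10, x11}
… ∩ ⟦x12 visited⟧ = {x1, x2, x3, x4, x5, x6, x7, x8, x9, x10, x11} ∩ {x2, x3, x4, x6, x7, x8, x9, x10, x12, x14, x15} = {x2, x3, x4, x6, x7, x8, x9, x10}
… ∩ ⟦beside x6⟧ = {x2, x3, x4, x6, x7, x8, x9, x10} ∩ {x1, x4, x6, x7, x8, x10, x12} = {x4, x6, x7, x8, x10}
… ∩ ⟦northern⟧ = {x4, x6, x7, x8, x10} ∩ {x2, x4, x5, x6, x7, x8, x11, x16} = {x4, x6, x7, x8}
So ⟦northern cat x12 visited beside x6⟧ = {x4, x6, x7, x8}.

{x4, x6, x7, x8}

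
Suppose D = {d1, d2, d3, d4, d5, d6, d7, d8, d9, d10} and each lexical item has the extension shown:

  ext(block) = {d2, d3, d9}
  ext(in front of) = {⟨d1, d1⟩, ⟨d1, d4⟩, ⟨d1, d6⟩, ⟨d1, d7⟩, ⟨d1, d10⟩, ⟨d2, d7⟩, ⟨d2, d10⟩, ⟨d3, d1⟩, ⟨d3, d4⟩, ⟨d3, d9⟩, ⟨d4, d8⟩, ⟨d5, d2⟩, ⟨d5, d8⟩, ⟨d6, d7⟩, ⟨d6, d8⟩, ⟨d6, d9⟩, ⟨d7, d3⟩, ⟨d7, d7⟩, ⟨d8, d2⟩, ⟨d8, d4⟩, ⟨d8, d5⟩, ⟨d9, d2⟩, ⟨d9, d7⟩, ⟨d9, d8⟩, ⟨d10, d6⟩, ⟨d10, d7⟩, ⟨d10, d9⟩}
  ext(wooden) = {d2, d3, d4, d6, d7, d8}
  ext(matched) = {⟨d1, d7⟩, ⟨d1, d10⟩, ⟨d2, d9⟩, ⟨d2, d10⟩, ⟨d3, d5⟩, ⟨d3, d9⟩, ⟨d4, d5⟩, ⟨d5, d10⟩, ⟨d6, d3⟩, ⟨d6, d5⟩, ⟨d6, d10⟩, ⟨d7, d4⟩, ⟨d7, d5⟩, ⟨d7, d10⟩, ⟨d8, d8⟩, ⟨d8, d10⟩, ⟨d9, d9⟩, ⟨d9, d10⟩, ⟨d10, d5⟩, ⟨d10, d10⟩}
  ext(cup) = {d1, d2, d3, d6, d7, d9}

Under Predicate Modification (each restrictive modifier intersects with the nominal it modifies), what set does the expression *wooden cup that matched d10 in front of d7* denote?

⟦that matched d10⟧ = {x : ⟨x, d10⟩ ∈ ⟦matched⟧} = {d1, d2, d5, d6, d7, d8, d9, d10}
⟦in front of d7⟧ = {x : ⟨x, d7⟩ ∈ ⟦in front of⟧} = {d1, d2, d6, d7, d9, d10}
⟦cup⟧ = {d1, d2, d3, d6, d7, d9}
… ∩ ⟦that matched d10⟧ = {d1, d2, d3, d6, d7, d9} ∩ {d1, d2, d5, d6, d7, d8, d9, d10} = {d1, d2, d6, d7, d9}
… ∩ ⟦in front of d7⟧ = {d1, d2, d6, d7, d9} ∩ {d1, d2, d6, d7, d9, d10} = {d1, d2, d6, d7, d9}
… ∩ ⟦wooden⟧ = {d1, d2, d6, d7, d9} ∩ {d2, d3, d4, d6, d7, d8} = {d2, d6, d7}
So ⟦wooden cup that matched d10 in front of d7⟧ = {d2, d6, d7}.

{d2, d6, d7}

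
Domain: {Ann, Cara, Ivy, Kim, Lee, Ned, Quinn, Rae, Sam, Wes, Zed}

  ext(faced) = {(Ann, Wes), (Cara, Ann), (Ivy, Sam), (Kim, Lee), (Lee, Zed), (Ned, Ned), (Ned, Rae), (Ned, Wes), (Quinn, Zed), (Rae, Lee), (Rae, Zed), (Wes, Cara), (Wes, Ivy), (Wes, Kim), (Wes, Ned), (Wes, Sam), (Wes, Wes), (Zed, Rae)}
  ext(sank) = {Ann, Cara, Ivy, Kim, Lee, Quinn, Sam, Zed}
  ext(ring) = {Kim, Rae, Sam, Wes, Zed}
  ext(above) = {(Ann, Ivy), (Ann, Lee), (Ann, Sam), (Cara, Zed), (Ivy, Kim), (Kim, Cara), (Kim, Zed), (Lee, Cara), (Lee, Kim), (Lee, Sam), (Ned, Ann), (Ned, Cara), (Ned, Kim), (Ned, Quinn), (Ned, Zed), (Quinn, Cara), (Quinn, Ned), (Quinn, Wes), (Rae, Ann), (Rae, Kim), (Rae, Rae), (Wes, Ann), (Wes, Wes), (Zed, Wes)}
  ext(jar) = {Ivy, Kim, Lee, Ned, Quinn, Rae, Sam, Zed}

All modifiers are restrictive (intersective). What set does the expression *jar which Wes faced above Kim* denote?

{Ivy, Ned}

⟦which Wes faced⟧ = {x : ⟨Wes, x⟩ ∈ ⟦faced⟧} = {Cara, Ivy, Kim, Ned, Sam, Wes}
⟦above Kim⟧ = {x : ⟨x, Kim⟩ ∈ ⟦above⟧} = {Ivy, Lee, Ned, Rae}
⟦jar⟧ = {Ivy, Kim, Lee, Ned, Quinn, Rae, Sam, Zed}
… ∩ ⟦which Wes faced⟧ = {Ivy, Kim, Lee, Ned, Quinn, Rae, Sam, Zed} ∩ {Cara, Ivy, Kim, Ned, Sam, Wes} = {Ivy, Kim, Ned, Sam}
… ∩ ⟦above Kim⟧ = {Ivy, Kim, Ned, Sam} ∩ {Ivy, Lee, Ned, Rae} = {Ivy, Ned}
So ⟦jar which Wes faced above Kim⟧ = {Ivy, Ned}.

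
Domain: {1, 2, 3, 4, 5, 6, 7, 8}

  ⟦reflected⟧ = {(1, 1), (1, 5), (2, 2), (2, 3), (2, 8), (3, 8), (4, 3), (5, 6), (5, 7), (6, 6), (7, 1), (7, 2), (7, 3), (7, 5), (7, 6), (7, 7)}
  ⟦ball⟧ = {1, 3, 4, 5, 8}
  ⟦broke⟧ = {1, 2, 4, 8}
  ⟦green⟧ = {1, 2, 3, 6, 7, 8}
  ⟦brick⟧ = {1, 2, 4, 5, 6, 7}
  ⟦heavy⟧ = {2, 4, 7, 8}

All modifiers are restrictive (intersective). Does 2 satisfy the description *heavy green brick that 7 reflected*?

yes

⟦that 7 reflected⟧ = {x : ⟨7, x⟩ ∈ ⟦reflected⟧} = {1, 2, 3, 5, 6, 7}
⟦brick⟧ = {1, 2, 4, 5, 6, 7}
… ∩ ⟦that 7 reflected⟧ = {1, 2, 4, 5, 6, 7} ∩ {1, 2, 3, 5, 6, 7} = {1, 2, 5, 6, 7}
… ∩ ⟦heavy⟧ = {1, 2, 5, 6, 7} ∩ {2, 4, 7, 8} = {2, 7}
… ∩ ⟦green⟧ = {2, 7} ∩ {1, 2, 3, 6, 7, 8} = {2, 7}
⟦heavy green brick that 7 reflected⟧ = {2, 7}; 2 ∈ this set.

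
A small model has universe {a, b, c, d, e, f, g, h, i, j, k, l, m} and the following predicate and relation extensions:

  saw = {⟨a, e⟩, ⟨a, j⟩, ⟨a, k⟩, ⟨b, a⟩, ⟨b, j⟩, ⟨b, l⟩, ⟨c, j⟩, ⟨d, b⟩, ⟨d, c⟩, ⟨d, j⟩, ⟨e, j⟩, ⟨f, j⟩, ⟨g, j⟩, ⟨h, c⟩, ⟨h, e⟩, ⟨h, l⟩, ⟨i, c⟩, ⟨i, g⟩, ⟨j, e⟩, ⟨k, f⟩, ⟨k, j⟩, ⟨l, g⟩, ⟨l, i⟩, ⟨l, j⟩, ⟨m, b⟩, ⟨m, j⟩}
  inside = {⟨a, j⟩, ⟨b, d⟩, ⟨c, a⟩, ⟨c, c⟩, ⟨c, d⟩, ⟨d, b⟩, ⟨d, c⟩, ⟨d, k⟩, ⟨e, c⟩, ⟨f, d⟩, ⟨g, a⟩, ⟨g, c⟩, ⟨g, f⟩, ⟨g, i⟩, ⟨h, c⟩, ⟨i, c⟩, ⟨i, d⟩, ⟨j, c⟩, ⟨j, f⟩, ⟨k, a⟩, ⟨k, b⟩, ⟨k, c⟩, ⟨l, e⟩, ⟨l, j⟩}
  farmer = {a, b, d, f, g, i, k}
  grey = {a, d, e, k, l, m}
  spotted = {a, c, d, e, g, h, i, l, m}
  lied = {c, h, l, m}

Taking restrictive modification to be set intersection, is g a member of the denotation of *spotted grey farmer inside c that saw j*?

⟦inside c⟧ = {x : ⟨x, c⟩ ∈ ⟦inside⟧} = {c, d, e, g, h, i, j, k}
⟦that saw j⟧ = {x : ⟨x, j⟩ ∈ ⟦saw⟧} = {a, b, c, d, e, f, g, k, l, m}
⟦farmer⟧ = {a, b, d, f, g, i, k}
… ∩ ⟦inside c⟧ = {a, b, d, f, g, i, k} ∩ {c, d, e, g, h, i, j, k} = {d, g, i, k}
… ∩ ⟦that saw j⟧ = {d, g, i, k} ∩ {a, b, c, d, e, f, g, k, l, m} = {d, g, k}
… ∩ ⟦spotted⟧ = {d, g, k} ∩ {a, c, d, e, g, h, i, l, m} = {d, g}
… ∩ ⟦grey⟧ = {d, g} ∩ {a, d, e, k, l, m} = {d}
⟦spotted grey farmer inside c that saw j⟧ = {d}; g ∉ this set.

no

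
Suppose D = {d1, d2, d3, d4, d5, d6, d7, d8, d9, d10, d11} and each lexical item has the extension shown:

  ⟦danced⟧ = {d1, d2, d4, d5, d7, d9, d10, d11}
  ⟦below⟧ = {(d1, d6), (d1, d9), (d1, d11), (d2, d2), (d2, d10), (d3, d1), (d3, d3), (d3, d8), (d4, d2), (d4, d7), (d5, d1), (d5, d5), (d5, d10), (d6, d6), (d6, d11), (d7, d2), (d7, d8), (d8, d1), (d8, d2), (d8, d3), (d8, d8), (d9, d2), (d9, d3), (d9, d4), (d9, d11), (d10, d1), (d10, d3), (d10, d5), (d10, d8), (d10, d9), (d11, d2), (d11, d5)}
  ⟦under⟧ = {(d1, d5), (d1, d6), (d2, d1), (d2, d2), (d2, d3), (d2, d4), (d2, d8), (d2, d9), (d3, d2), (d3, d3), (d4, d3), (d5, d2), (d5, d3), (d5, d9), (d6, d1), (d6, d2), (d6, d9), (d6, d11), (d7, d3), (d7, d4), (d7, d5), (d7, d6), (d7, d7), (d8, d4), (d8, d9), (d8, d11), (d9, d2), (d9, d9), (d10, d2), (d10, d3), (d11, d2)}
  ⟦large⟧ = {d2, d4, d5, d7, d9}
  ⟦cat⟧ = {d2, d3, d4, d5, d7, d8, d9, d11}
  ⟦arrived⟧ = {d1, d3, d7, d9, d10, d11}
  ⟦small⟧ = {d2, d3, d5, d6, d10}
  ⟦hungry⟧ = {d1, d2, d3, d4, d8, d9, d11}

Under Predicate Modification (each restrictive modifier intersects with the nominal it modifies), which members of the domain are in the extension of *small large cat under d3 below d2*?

{d2}

⟦under d3⟧ = {x : ⟨x, d3⟩ ∈ ⟦under⟧} = {d2, d3, d4, d5, d7, d10}
⟦below d2⟧ = {x : ⟨x, d2⟩ ∈ ⟦below⟧} = {d2, d4, d7, d8, d9, d11}
⟦cat⟧ = {d2, d3, d4, d5, d7, d8, d9, d11}
… ∩ ⟦under d3⟧ = {d2, d3, d4, d5, d7, d8, d9, d11} ∩ {d2, d3, d4, d5, d7, d10} = {d2, d3, d4, d5, d7}
… ∩ ⟦below d2⟧ = {d2, d3, d4, d5, d7} ∩ {d2, d4, d7, d8, d9, d11} = {d2, d4, d7}
… ∩ ⟦small⟧ = {d2, d4, d7} ∩ {d2, d3, d5, d6, d10} = {d2}
… ∩ ⟦large⟧ = {d2} ∩ {d2, d4, d5, d7, d9} = {d2}
So ⟦small large cat under d3 below d2⟧ = {d2}.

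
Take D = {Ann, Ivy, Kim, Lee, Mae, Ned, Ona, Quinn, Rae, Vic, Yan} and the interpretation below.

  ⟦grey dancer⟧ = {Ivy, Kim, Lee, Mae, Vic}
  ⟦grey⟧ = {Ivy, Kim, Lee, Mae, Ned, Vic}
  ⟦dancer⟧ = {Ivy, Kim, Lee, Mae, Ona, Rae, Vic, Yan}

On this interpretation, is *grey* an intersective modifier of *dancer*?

yes

⟦grey⟧ ∩ ⟦dancer⟧ = {Ivy, Kim, Lee, Mae, Ned, Vic} ∩ {Ivy, Kim, Lee, Mae, Ona, Rae, Vic, Yan} = {Ivy, Kim, Lee, Mae, Vic}
Observed ⟦grey dancer⟧ = {Ivy, Kim, Lee, Mae, Vic}.
These coincide, so the modifier is intersective here.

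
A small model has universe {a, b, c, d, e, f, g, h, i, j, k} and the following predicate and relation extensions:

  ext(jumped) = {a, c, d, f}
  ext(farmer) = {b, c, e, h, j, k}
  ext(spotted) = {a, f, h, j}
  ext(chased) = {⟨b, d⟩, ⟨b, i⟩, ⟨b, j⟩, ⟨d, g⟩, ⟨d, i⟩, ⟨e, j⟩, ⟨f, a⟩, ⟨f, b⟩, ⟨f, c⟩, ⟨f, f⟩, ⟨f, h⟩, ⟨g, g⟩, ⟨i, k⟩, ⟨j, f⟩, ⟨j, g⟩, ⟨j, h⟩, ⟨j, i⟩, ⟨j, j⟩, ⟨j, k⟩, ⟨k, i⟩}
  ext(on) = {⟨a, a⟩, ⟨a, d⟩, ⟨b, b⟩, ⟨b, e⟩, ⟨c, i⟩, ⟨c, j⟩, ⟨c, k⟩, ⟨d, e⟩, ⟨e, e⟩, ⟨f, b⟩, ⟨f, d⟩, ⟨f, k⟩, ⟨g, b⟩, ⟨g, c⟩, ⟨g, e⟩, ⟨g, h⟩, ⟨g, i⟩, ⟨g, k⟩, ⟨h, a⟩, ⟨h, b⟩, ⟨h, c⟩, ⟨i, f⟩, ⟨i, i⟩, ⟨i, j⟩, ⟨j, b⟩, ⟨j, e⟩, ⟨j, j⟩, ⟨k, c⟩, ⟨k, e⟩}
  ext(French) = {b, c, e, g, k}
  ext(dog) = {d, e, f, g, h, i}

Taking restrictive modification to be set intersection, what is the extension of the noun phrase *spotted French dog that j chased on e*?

⟦that j chased⟧ = {x : ⟨j, x⟩ ∈ ⟦chased⟧} = {f, g, h, i, j, k}
⟦on e⟧ = {x : ⟨x, e⟩ ∈ ⟦on⟧} = {b, d, e, g, j, k}
⟦dog⟧ = {d, e, f, g, h, i}
… ∩ ⟦that j chased⟧ = {d, e, f, g, h, i} ∩ {f, g, h, i, j, k} = {f, g, h, i}
… ∩ ⟦on e⟧ = {f, g, h, i} ∩ {b, d, e, g, j, k} = {g}
… ∩ ⟦spotted⟧ = {g} ∩ {a, f, h, j} = ∅
… ∩ ⟦French⟧ = ∅ ∩ {b, c, e, g, k} = ∅
So ⟦spotted French dog that j chased on e⟧ = {}.

{}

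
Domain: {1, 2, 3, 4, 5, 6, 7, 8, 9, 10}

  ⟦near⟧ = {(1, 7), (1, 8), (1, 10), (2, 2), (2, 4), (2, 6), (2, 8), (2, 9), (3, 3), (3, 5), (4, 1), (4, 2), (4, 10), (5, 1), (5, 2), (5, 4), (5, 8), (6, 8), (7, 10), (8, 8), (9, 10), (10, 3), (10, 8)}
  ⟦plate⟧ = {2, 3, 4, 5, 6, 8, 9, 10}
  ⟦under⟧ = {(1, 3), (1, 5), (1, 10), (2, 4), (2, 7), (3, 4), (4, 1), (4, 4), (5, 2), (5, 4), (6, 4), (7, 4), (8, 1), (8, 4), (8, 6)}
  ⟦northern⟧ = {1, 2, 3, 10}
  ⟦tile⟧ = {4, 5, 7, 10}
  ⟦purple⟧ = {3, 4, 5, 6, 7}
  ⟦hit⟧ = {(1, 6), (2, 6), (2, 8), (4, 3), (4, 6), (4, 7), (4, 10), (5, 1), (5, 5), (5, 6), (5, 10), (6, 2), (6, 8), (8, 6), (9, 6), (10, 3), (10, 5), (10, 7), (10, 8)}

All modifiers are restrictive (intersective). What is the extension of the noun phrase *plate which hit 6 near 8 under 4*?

⟦which hit 6⟧ = {x : ⟨x, 6⟩ ∈ ⟦hit⟧} = {1, 2, 4, 5, 8, 9}
⟦near 8⟧ = {x : ⟨x, 8⟩ ∈ ⟦near⟧} = {1, 2, 5, 6, 8, 10}
⟦under 4⟧ = {x : ⟨x, 4⟩ ∈ ⟦under⟧} = {2, 3, 4, 5, 6, 7, 8}
⟦plate⟧ = {2, 3, 4, 5, 6, 8, 9, 10}
… ∩ ⟦which hit 6⟧ = {2, 3, 4, 5, 6, 8, 9, 10} ∩ {1, 2, 4, 5, 8, 9} = {2, 4, 5, 8, 9}
… ∩ ⟦near 8⟧ = {2, 4, 5, 8, 9} ∩ {1, 2, 5, 6, 8, 10} = {2, 5, 8}
… ∩ ⟦under 4⟧ = {2, 5, 8} ∩ {2, 3, 4, 5, 6, 7, 8} = {2, 5, 8}
So ⟦plate which hit 6 near 8 under 4⟧ = {2, 5, 8}.

{2, 5, 8}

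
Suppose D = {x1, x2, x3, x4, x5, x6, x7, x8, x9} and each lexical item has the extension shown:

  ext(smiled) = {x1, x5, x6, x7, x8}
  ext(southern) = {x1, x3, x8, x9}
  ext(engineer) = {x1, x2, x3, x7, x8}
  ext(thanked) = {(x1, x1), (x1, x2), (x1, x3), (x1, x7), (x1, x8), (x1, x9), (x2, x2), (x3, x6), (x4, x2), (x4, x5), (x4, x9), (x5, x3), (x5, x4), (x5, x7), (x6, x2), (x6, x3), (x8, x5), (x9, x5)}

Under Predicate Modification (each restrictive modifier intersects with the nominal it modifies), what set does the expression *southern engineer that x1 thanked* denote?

{x1, x3, x8}

⟦that x1 thanked⟧ = {x : ⟨x1, x⟩ ∈ ⟦thanked⟧} = {x1, x2, x3, x7, x8, x9}
⟦engineer⟧ = {x1, x2, x3, x7, x8}
… ∩ ⟦that x1 thanked⟧ = {x1, x2, x3, x7, x8} ∩ {x1, x2, x3, x7, x8, x9} = {x1, x2, x3, x7, x8}
… ∩ ⟦southern⟧ = {x1, x2, x3, x7, x8} ∩ {x1, x3, x8, x9} = {x1, x3, x8}
So ⟦southern engineer that x1 thanked⟧ = {x1, x3, x8}.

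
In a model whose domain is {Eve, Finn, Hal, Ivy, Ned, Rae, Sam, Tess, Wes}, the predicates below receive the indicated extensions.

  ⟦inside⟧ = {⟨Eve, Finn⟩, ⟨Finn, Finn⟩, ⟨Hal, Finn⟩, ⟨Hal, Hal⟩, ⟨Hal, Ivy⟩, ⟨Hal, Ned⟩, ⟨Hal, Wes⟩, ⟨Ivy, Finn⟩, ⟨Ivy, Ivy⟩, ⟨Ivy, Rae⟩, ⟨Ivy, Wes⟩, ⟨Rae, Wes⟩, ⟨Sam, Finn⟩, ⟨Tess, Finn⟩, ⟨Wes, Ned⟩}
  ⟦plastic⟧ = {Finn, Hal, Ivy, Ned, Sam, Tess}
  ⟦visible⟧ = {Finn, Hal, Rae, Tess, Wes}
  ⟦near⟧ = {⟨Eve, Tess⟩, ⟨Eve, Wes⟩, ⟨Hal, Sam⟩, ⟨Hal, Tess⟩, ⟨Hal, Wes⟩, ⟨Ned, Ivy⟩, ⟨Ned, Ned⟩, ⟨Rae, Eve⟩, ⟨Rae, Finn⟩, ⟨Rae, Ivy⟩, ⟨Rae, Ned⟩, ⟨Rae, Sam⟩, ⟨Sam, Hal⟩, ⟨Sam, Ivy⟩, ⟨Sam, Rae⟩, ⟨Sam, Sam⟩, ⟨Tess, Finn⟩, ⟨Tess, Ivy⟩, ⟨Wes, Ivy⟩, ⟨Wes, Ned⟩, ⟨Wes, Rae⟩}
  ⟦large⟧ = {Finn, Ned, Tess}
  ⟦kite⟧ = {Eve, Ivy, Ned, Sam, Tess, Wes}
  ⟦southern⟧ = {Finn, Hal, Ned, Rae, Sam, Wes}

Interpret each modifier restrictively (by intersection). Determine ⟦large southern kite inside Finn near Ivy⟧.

∅

⟦inside Finn⟧ = {x : ⟨x, Finn⟩ ∈ ⟦inside⟧} = {Eve, Finn, Hal, Ivy, Sam, Tess}
⟦near Ivy⟧ = {x : ⟨x, Ivy⟩ ∈ ⟦near⟧} = {Ned, Rae, Sam, Tess, Wes}
⟦kite⟧ = {Eve, Ivy, Ned, Sam, Tess, Wes}
… ∩ ⟦inside Finn⟧ = {Eve, Ivy, Ned, Sam, Tess, Wes} ∩ {Eve, Finn, Hal, Ivy, Sam, Tess} = {Eve, Ivy, Sam, Tess}
… ∩ ⟦near Ivy⟧ = {Eve, Ivy, Sam, Tess} ∩ {Ned, Rae, Sam, Tess, Wes} = {Sam, Tess}
… ∩ ⟦large⟧ = {Sam, Tess} ∩ {Finn, Ned, Tess} = {Tess}
… ∩ ⟦southern⟧ = {Tess} ∩ {Finn, Hal, Ned, Rae, Sam, Wes} = ∅
So ⟦large southern kite inside Finn near Ivy⟧ = ∅.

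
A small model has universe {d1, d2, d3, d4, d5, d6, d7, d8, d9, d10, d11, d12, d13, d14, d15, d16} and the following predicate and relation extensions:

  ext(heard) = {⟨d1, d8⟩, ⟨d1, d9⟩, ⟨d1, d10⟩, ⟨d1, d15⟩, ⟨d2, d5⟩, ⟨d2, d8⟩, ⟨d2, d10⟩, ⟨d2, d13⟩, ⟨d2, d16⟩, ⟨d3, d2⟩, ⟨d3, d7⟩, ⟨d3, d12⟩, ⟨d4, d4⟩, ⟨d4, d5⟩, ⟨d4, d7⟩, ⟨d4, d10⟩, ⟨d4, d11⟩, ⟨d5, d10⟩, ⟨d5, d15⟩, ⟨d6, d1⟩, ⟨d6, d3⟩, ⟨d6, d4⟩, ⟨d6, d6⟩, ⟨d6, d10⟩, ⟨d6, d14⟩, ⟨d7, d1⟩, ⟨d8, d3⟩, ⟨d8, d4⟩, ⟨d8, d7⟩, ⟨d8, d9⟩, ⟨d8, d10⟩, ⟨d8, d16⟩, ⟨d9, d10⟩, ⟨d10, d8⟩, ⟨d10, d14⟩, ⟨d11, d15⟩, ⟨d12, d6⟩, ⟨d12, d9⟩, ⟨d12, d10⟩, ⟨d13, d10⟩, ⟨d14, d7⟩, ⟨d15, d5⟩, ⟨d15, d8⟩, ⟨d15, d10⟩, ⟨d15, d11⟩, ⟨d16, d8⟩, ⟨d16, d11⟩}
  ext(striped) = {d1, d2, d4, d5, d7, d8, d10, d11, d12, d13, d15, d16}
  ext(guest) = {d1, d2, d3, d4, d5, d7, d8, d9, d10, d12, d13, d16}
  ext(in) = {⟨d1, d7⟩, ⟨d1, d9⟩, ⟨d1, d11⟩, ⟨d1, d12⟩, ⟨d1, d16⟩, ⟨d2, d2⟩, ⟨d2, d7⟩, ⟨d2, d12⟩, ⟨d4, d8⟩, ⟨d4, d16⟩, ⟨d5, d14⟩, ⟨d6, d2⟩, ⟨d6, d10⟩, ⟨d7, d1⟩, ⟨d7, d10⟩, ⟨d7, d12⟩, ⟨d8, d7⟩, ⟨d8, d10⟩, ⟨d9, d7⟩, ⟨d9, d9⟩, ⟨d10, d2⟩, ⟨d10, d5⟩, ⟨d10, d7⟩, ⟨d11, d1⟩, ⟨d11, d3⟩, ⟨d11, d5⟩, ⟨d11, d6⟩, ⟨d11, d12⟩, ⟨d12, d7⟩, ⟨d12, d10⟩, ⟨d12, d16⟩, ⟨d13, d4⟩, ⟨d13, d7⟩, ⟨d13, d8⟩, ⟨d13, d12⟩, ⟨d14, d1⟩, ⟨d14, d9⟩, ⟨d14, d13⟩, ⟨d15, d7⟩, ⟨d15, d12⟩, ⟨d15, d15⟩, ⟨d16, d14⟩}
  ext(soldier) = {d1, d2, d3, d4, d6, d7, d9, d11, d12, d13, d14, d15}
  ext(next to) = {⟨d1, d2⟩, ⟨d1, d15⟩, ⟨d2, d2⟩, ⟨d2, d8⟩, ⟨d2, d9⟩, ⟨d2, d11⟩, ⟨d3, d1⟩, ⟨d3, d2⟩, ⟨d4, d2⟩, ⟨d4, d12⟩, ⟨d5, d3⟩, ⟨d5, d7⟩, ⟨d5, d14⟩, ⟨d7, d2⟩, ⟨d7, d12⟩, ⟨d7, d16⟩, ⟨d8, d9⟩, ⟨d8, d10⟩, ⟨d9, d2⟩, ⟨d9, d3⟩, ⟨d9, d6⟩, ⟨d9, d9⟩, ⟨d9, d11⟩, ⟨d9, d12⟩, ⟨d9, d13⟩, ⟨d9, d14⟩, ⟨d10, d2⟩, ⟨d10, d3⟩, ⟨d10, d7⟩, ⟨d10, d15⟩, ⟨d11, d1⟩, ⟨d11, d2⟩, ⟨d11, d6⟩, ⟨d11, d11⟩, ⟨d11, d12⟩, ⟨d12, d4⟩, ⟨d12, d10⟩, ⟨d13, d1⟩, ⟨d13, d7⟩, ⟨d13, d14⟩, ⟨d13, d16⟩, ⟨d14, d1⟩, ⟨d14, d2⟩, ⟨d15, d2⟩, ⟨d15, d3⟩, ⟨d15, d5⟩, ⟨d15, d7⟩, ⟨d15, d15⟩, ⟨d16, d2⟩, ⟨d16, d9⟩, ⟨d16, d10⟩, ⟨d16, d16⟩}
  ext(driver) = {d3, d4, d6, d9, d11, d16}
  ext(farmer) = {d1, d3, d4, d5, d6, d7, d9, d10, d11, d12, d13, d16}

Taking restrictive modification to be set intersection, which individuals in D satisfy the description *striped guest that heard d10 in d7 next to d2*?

{d1, d2}

⟦that heard d10⟧ = {x : ⟨x, d10⟩ ∈ ⟦heard⟧} = {d1, d2, d4, d5, d6, d8, d9, d12, d13, d15}
⟦in d7⟧ = {x : ⟨x, d7⟩ ∈ ⟦in⟧} = {d1, d2, d8, d9, d10, d12, d13, d15}
⟦next to d2⟧ = {x : ⟨x, d2⟩ ∈ ⟦next to⟧} = {d1, d2, d3, d4, d7, d9, d10, d11, d14, d15, d16}
⟦guest⟧ = {d1, d2, d3, d4, d5, d7, d8, d9, d10, d12, d13, d16}
… ∩ ⟦that heard d10⟧ = {d1, d2, d3, d4, d5, d7, d8, d9, d10, d12, d13, d16} ∩ {d1, d2, d4, d5, d6, d8, d9, d12, d13, d15} = {d1, d2, d4, d5, d8, d9, d12, d13}
… ∩ ⟦in d7⟧ = {d1, d2, d4, d5, d8, d9, d12, d13} ∩ {d1, d2, d8, d9, d10, d12, d13, d15} = {d1, d2, d8, d9, d12, d13}
… ∩ ⟦next to d2⟧ = {d1, d2, d8, d9, d12, d13} ∩ {d1, d2, d3, d4, d7, d9, d10, d11, d14, d15, d16} = {d1, d2, d9}
… ∩ ⟦striped⟧ = {d1, d2, d9} ∩ {d1, d2, d4, d5, d7, d8, d10, d11, d12, d13, d15, d16} = {d1, d2}
So ⟦striped guest that heard d10 in d7 next to d2⟧ = {d1, d2}.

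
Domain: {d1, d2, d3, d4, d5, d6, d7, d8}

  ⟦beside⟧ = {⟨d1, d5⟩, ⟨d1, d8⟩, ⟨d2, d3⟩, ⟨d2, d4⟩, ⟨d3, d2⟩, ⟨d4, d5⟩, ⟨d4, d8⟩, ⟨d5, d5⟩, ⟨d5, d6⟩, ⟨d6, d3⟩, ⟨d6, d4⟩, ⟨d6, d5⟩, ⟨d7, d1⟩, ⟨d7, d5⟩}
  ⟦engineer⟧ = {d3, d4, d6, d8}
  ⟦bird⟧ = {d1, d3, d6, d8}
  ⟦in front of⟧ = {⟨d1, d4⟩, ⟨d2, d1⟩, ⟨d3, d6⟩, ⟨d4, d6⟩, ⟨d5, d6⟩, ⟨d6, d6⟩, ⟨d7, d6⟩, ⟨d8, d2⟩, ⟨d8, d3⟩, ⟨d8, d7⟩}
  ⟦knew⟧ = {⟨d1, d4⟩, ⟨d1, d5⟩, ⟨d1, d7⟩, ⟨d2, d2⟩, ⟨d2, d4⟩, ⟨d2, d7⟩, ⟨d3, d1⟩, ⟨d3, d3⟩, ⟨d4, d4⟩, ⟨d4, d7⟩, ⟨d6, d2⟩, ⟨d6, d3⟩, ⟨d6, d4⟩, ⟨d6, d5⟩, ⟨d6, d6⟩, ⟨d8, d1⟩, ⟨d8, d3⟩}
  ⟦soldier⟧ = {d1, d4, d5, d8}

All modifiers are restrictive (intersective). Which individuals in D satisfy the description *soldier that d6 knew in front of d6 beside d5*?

⟦that d6 knew⟧ = {x : ⟨d6, x⟩ ∈ ⟦knew⟧} = {d2, d3, d4, d5, d6}
⟦in front of d6⟧ = {x : ⟨x, d6⟩ ∈ ⟦in front of⟧} = {d3, d4, d5, d6, d7}
⟦beside d5⟧ = {x : ⟨x, d5⟩ ∈ ⟦beside⟧} = {d1, d4, d5, d6, d7}
⟦soldier⟧ = {d1, d4, d5, d8}
… ∩ ⟦that d6 knew⟧ = {d1, d4, d5, d8} ∩ {d2, d3, d4, d5, d6} = {d4, d5}
… ∩ ⟦in front of d6⟧ = {d4, d5} ∩ {d3, d4, d5, d6, d7} = {d4, d5}
… ∩ ⟦beside d5⟧ = {d4, d5} ∩ {d1, d4, d5, d6, d7} = {d4, d5}
So ⟦soldier that d6 knew in front of d6 beside d5⟧ = {d4, d5}.

{d4, d5}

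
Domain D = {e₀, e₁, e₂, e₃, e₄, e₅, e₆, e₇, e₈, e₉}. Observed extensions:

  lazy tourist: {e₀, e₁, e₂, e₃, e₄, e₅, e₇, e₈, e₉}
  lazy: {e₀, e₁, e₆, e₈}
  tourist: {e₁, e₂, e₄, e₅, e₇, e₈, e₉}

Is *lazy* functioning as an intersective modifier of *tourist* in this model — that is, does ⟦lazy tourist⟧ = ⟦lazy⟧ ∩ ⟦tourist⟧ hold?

no

⟦lazy⟧ ∩ ⟦tourist⟧ = {e₀, e₁, e₆, e₈} ∩ {e₁, e₂, e₄, e₅, e₇, e₈, e₉} = {e₁, e₈}
Observed ⟦lazy tourist⟧ = {e₀, e₁, e₂, e₃, e₄, e₅, e₇, e₈, e₉}.
These differ, so the modifier is not intersective in this model.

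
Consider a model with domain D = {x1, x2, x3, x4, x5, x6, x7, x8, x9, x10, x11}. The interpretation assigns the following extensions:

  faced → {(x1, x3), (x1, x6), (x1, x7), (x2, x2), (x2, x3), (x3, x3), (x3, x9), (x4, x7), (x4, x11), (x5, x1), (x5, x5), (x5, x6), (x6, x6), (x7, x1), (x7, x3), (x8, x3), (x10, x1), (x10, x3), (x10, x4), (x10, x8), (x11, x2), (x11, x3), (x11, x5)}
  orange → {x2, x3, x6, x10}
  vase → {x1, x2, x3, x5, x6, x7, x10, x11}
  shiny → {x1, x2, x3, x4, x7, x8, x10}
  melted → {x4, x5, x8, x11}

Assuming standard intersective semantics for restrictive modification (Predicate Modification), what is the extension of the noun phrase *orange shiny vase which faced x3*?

{x2, x3, x10}

⟦which faced x3⟧ = {x : ⟨x, x3⟩ ∈ ⟦faced⟧} = {x1, x2, x3, x7, x8, x10, x11}
⟦vase⟧ = {x1, x2, x3, x5, x6, x7, x10, x11}
… ∩ ⟦which faced x3⟧ = {x1, x2, x3, x5, x6, x7, x10, x11} ∩ {x1, x2, x3, x7, x8, x10, x11} = {x1, x2, x3, x7, x10, x11}
… ∩ ⟦orange⟧ = {x1, x2, x3, x7, x10, x11} ∩ {x2, x3, x6, x10} = {x2, x3, x10}
… ∩ ⟦shiny⟧ = {x2, x3, x10} ∩ {x1, x2, x3, x4, x7, x8, x10} = {x2, x3, x10}
So ⟦orange shiny vase which faced x3⟧ = {x2, x3, x10}.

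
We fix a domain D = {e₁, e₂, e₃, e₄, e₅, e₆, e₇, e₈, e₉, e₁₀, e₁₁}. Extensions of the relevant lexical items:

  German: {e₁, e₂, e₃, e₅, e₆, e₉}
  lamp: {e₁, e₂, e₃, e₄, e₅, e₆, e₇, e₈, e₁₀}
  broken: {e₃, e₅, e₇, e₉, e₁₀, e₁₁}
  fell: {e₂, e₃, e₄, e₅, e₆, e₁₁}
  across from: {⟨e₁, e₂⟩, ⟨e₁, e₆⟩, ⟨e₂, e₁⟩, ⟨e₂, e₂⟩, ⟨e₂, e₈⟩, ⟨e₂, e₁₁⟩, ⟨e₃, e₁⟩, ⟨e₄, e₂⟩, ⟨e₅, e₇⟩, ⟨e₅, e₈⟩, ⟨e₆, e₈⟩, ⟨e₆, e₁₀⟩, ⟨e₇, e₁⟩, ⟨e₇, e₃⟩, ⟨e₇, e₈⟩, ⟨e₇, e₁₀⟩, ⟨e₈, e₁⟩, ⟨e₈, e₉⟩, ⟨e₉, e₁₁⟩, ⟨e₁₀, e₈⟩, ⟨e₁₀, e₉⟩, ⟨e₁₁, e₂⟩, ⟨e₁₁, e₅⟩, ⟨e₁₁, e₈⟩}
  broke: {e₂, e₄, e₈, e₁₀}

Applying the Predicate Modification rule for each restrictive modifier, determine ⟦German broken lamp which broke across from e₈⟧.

{ }

⟦which broke⟧ = ⟦broke⟧ = {e₂, e₄, e₈, e₁₀}
⟦across from e₈⟧ = {x : ⟨x, e₈⟩ ∈ ⟦across from⟧} = {e₂, e₅, e₆, e₇, e₁₀, e₁₁}
⟦lamp⟧ = {e₁, e₂, e₃, e₄, e₅, e₆, e₇, e₈, e₁₀}
… ∩ ⟦which broke⟧ = {e₁, e₂, e₃, e₄, e₅, e₆, e₇, e₈, e₁₀} ∩ {e₂, e₄, e₈, e₁₀} = {e₂, e₄, e₈, e₁₀}
… ∩ ⟦across from e₈⟧ = {e₂, e₄, e₈, e₁₀} ∩ {e₂, e₅, e₆, e₇, e₁₀, e₁₁} = {e₂, e₁₀}
… ∩ ⟦German⟧ = {e₂, e₁₀} ∩ {e₁, e₂, e₃, e₅, e₆, e₉} = {e₂}
… ∩ ⟦broken⟧ = {e₂} ∩ {e₃, e₅, e₇, e₉, e₁₀, e₁₁} = ∅
So ⟦German broken lamp which broke across from e₈⟧ = { }.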